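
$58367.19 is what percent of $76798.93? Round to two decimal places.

76.00%

$58367.19 ÷ $76798.93 ≈ 76.00%.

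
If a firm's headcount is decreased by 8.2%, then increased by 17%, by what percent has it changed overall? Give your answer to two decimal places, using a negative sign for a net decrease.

7.41%

An 8.2% decrease multiplies by 0.918.
Then a 17% increase: 0.918 × 1.17 = 1.07406.
Overall factor 1.07406, i.e. 7.41%.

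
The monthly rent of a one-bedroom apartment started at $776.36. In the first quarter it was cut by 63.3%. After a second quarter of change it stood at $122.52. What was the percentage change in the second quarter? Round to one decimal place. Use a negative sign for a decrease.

-57.0%

After the first quarter: $776.36 × 0.367 = $284.92412.
Second-quarter multiplier: $122.52 ÷ $284.92412 ≈ 0.43001.
That is a change of -57.0%.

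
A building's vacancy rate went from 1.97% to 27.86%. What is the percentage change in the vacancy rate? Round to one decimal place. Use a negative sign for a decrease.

1314.2%

The change is 27.86 − 1.97 = 25.89 percentage points.
Relative to the original 1.97%, that is 25.89 ÷ 1.97 ≈ 1314.2%.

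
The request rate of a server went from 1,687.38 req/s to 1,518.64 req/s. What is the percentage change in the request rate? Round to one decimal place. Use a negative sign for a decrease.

-10.0%

Change: 1,518.64 − 1,687.38 = -168.74.
Relative to the original: -168.74 ÷ 1,687.38 ≈ -10.0%.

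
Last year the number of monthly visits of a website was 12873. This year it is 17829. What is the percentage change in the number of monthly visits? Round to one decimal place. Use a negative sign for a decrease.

38.5%

Change: 17829 − 12873 = 4956.
Relative to the original: 4956 ÷ 12873 ≈ 38.5%.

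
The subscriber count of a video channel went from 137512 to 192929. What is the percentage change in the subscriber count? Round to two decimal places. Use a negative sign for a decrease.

Change: 192929 − 137512 = 55417.
Relative to the original: 55417 ÷ 137512 ≈ 40.30%.

40.30%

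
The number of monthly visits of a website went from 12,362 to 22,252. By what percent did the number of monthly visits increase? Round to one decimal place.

80.0%

Change: 22,252 − 12,362 = 9,890.
Relative to the original: 9,890 ÷ 12,362 ≈ 80.0%.
So the number of monthly visits increased by 80.0%.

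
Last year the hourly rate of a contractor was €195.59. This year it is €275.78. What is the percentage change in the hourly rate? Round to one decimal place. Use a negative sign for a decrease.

Change: €275.78 − €195.59 = €80.19.
Relative to the original: €80.19 ÷ €195.59 ≈ 41.0%.

41.0%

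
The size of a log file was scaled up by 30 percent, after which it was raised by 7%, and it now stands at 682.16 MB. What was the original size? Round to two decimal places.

490.41 MB

The overall multiplier applied was 1.3 × 1.07 = 1.391.
So the original size was 682.16 ÷ 1.391 ≈ 490.41 MB.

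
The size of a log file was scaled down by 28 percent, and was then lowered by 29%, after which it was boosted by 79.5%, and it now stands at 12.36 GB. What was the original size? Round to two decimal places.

The overall multiplier applied was 0.72 × 0.71 × 1.795 = 0.917604.
So the original size was 12.36 ÷ 0.917604 ≈ 13.47 GB.

13.47 GB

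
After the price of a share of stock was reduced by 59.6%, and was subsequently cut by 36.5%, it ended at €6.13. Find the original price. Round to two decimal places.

Undoing the 36.5% decrease: €6.13 ÷ 0.635 ≈ €9.653543.
Undoing the 59.6% decrease: €9.653543 ÷ 0.404 ≈ €23.89.

€23.89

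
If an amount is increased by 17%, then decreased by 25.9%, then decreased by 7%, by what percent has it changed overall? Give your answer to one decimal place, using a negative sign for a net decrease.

-19.4%

A 17% increase multiplies by 1.17.
Then a 25.9% decrease: 1.17 × 0.741 = 0.86697.
Then a 7% decrease: 0.86697 × 0.93 = 0.8062821.
Overall factor 0.8062821, i.e. -19.4%.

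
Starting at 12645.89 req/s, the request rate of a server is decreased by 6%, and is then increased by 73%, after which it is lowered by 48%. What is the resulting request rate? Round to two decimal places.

Apply the 6% decrease: 12645.89 × 0.94 = 11887.1366.
Apply the 73% increase: 11887.1366 × 1.73 = 20564.746318.
After the 48% decrease: 20564.746318 × 0.52 = 10693.66808536 ≈ 10693.67.

10693.67 req/s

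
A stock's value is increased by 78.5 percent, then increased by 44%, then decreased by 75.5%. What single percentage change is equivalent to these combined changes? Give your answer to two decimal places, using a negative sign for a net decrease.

-37.03%

The combined multiplier is 1.785 × 1.44 × 0.245 = 0.629748.
That corresponds to a decrease of 37.03%.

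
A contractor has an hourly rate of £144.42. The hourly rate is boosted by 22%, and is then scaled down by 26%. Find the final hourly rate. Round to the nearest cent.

£130.38

22% increase: £144.42 × 1.22 = £176.1924.
Apply the 26% decrease: £176.1924 × 0.74 = £130.382376 ≈ £130.38.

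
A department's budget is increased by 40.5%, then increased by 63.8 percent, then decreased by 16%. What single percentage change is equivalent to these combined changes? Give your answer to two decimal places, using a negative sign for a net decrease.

93.32%

The combined multiplier is 1.405 × 1.638 × 0.84 = 1.9331676.
That corresponds to an increase of 93.32%.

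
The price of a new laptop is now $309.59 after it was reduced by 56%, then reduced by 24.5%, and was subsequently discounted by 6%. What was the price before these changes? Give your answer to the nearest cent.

The overall multiplier applied was 0.44 × 0.755 × 0.94 = 0.312268.
So the original price was $309.59 ÷ 0.312268 ≈ $991.42.

$991.42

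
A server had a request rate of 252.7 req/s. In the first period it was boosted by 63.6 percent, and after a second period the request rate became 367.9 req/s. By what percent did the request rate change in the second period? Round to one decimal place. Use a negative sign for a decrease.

After the first period: 252.7 × 1.636 = 413.4172.
Second-period multiplier: 367.9 ÷ 413.4172 ≈ 0.8899.
That is a change of -11.0%.

-11.0%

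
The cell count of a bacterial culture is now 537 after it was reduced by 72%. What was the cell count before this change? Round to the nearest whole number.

The overall multiplier applied was 0.28.
So the original cell count was 537 ÷ 0.28 ≈ 1918.

1918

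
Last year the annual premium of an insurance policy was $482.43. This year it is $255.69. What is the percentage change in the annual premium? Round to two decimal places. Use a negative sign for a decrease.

Change: $255.69 − $482.43 = -$226.74.
Relative to the original: -$226.74 ÷ $482.43 ≈ -47.00%.

-47.00%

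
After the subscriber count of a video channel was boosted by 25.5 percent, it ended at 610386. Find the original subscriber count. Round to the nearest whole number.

The overall multiplier applied was 1.255.
So the original subscriber count was 610386 ÷ 1.255 ≈ 486363.

486363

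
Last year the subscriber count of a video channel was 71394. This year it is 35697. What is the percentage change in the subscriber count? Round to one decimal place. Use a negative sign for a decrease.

Change: 35697 − 71394 = -35697.
Relative to the original: -35697 ÷ 71394 = -50.0%.

-50.0%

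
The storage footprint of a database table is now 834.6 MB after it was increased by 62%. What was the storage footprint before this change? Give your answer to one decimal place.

The overall multiplier applied was 1.62.
So the original storage footprint was 834.6 ÷ 1.62 ≈ 515.2 MB.

515.2 MB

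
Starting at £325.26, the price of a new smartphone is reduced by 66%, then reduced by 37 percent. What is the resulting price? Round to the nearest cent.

£69.67

Each change multiplies by a factor: 0.34 × 0.63 = 0.2142.
£325.26 × 0.2142 = £69.670692 ≈ £69.67.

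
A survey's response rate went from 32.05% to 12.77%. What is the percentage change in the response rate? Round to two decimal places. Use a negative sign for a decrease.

-60.16%

The change is 12.77 − 32.05 = -19.28 percentage points.
Relative to the original 32.05%, that is -19.28 ÷ 32.05 ≈ -60.16%.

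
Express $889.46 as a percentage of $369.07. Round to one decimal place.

$889.46 ÷ $369.07 ≈ 241.0%.

241.0%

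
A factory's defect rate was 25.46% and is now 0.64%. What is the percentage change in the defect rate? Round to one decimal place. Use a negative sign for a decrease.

-97.5%

The change is 0.64 − 25.46 = -24.82 percentage points.
Relative to the original 25.46%, that is -24.82 ÷ 25.46 ≈ -97.5%.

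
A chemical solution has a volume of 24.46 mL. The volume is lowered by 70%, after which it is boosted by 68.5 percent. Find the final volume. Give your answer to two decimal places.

12.36 mL

70% decrease: 24.46 × 0.3 = 7.338.
After the 68.5% increase: 7.338 × 1.685 = 12.36453 ≈ 12.36.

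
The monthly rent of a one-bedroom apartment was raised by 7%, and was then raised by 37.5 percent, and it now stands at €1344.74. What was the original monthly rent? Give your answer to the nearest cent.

€914.01

The overall multiplier applied was 1.07 × 1.375 = 1.47125.
So the original monthly rent was €1344.74 ÷ 1.47125 ≈ €914.01.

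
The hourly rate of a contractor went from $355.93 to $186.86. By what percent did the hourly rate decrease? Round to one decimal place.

47.5%

Change: $186.86 − $355.93 = -$169.07.
Relative to the original: -$169.07 ÷ $355.93 ≈ -47.5%.
So the hourly rate decreased by 47.5%.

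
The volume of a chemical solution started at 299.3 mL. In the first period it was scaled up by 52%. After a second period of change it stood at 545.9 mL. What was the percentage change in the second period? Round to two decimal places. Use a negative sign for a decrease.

After the first period: 299.3 × 1.52 = 454.936.
Second-period multiplier: 545.9 ÷ 454.936 ≈ 1.199949.
That is a change of 19.99%.

19.99%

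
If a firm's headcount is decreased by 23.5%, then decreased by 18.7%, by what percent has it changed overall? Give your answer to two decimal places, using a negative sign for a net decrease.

The combined multiplier is 0.765 × 0.813 = 0.621945.
That corresponds to a decrease of 37.81%.

-37.81%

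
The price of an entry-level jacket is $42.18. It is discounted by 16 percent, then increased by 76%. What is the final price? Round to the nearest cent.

$62.36

16% decrease: $42.18 × 0.84 = $35.4312.
76% increase: $35.4312 × 1.76 = $62.358912 ≈ $62.36.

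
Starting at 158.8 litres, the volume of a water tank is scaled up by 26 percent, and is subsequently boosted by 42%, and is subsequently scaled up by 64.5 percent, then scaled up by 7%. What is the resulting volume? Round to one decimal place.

500.1 litres

26% increase: 158.8 × 1.26 = 200.088.
42% increase: 200.088 × 1.42 = 284.12496.
64.5% increase: 284.12496 × 1.645 = 467.3855592.
After the 7% increase: 467.3855592 × 1.07 = 500.102548344 ≈ 500.1.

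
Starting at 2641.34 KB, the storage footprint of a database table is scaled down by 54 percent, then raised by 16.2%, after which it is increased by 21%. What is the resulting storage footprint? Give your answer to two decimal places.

54% decrease: 2641.34 × 0.46 = 1215.0164.
Apply the 16.2% increase: 1215.0164 × 1.162 = 1411.8490568.
After the 21% increase: 1411.8490568 × 1.21 = 1708.337358728 ≈ 1708.34.

1708.34 KB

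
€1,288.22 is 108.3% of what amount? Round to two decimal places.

€1,288.22 ÷ 1.083 ≈ €1,189.49.

€1,189.49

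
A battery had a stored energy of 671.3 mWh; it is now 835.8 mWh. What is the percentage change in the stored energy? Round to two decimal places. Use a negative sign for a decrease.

24.50%

Change: 835.8 − 671.3 = 164.5.
Relative to the original: 164.5 ÷ 671.3 ≈ 24.50%.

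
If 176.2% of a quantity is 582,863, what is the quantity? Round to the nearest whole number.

330,796

582,863 ÷ 1.762 ≈ 330,796.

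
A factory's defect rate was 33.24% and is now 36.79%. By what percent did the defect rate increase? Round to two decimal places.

10.68%

The change is 36.79 − 33.24 = 3.55 percentage points.
Relative to the original 33.24%, that is 3.55 ÷ 33.24 ≈ 10.68%.
So the defect rate rose by 10.68%.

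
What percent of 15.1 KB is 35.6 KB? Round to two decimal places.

235.76%

35.6 KB ÷ 15.1 KB ≈ 235.76%.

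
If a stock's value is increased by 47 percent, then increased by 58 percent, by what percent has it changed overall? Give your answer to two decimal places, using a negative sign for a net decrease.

132.26%

The combined multiplier is 1.47 × 1.58 = 2.3226.
That corresponds to an increase of 132.26%.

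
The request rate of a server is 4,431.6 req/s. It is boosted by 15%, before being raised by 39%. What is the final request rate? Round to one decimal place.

Each change multiplies by a factor: 1.15 × 1.39 = 1.5985.
4,431.6 × 1.5985 = 7083.9126 ≈ 7,083.9.

7,083.9 req/s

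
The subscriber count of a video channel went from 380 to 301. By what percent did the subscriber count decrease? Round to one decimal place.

20.8%

Change: 301 − 380 = -79.
Relative to the original: -79 ÷ 380 ≈ -20.8%.
So the subscriber count decreased by 20.8%.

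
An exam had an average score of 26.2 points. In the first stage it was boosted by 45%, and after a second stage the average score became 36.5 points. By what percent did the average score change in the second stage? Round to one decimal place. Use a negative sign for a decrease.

After the first stage: 26.2 × 1.45 = 37.99.
Second-stage multiplier: 36.5 ÷ 37.99 ≈ 0.96078.
That is a change of -3.9%.

-3.9%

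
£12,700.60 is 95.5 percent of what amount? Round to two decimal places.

£13,299.06

£12,700.60 ÷ 0.955 ≈ £13,299.06.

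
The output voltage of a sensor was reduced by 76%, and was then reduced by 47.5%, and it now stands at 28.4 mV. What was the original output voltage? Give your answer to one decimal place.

The overall multiplier applied was 0.24 × 0.525 = 0.126.
So the original output voltage was 28.4 ÷ 0.126 ≈ 225.4 mV.

225.4 mV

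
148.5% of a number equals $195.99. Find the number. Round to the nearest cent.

$131.98

$195.99 ÷ 1.485 ≈ $131.98.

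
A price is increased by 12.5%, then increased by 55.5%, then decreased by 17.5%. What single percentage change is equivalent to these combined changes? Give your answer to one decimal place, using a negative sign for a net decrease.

44.3%

The combined multiplier is 1.125 × 1.555 × 0.825 = 1.443234375.
That corresponds to an increase of 44.3%.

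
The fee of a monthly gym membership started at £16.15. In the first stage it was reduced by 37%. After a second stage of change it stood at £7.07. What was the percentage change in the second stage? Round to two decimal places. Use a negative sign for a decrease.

After the first stage: £16.15 × 0.63 = £10.1745.
Second-stage multiplier: £7.07 ÷ £10.1745 ≈ 0.694874.
That is a change of -30.51%.

-30.51%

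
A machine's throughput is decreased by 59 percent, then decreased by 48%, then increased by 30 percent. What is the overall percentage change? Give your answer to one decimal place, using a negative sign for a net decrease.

-72.3%

The combined multiplier is 0.41 × 0.52 × 1.3 = 0.27716.
That corresponds to a decrease of 72.3%.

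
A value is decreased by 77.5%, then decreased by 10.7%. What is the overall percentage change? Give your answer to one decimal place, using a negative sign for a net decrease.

-79.9%

The combined multiplier is 0.225 × 0.893 = 0.200925.
That corresponds to a decrease of 79.9%.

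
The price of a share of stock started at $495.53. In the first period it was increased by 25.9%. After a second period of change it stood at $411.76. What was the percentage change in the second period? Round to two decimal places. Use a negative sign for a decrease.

After the first period: $495.53 × 1.259 = $623.87227.
Second-period multiplier: $411.76 ÷ $623.87227 ≈ 0.660007.
That is a change of -34.00%.

-34.00%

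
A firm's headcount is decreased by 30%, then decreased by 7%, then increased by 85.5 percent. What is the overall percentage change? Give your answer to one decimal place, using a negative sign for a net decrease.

20.8%

A 30% decrease multiplies by 0.7.
Then a 7% decrease: 0.7 × 0.93 = 0.651.
Then an 85.5% increase: 0.651 × 1.855 = 1.207605.
Overall factor 1.207605, i.e. 20.8%.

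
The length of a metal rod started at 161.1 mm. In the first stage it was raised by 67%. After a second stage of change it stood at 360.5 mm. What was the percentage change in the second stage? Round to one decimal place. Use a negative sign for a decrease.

34.0%

After the first stage: 161.1 × 1.67 = 269.037.
Second-stage multiplier: 360.5 ÷ 269.037 ≈ 1.33996.
That is a change of 34.0%.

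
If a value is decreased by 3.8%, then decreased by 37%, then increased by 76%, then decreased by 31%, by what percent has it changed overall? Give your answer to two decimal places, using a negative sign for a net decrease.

-26.40%

A 3.8% decrease multiplies by 0.962.
Then a 37% decrease: 0.962 × 0.63 = 0.60606.
Then a 76% increase: 0.60606 × 1.76 = 1.0666656.
Then a 31% decrease: 1.0666656 × 0.69 = 0.735999264.
Overall factor 0.735999264, i.e. -26.40%.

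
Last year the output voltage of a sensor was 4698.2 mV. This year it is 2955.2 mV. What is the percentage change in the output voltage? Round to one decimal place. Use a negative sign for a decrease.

-37.1%

Change: 2955.2 − 4698.2 = -1743.0.
Relative to the original: -1743.0 ÷ 4698.2 ≈ -37.1%.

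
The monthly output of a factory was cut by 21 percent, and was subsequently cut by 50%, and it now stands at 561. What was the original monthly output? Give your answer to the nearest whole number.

Undoing the 50% decrease: 561 ÷ 0.5 = 1122.
Undoing the 21% decrease: 1122 ÷ 0.79 ≈ 1,420.

1,420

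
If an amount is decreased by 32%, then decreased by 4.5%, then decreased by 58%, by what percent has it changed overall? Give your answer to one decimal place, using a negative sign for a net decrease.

-72.7%

A 32% decrease multiplies by 0.68.
Then a 4.5% decrease: 0.68 × 0.955 = 0.6494.
Then a 58% decrease: 0.6494 × 0.42 = 0.272748.
Overall factor 0.272748, i.e. -72.7%.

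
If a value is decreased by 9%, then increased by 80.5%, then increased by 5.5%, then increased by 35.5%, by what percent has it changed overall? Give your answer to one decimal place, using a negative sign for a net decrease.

134.8%

A 9% decrease multiplies by 0.91.
Then an 80.5% increase: 0.91 × 1.805 = 1.64255.
Then a 5.5% increase: 1.64255 × 1.055 = 1.73289025.
Then a 35.5% increase: 1.73289025 × 1.355 = 2.34806628875.
Overall factor 2.34806628875, i.e. 134.8%.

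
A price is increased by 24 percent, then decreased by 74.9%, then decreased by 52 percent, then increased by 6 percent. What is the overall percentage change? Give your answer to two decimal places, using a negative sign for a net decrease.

The combined multiplier is 1.24 × 0.251 × 0.48 × 1.06 = 0.158358912.
That corresponds to a decrease of 84.16%.

-84.16%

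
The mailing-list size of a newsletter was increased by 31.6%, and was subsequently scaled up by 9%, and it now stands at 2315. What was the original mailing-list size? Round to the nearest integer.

1614

The overall multiplier applied was 1.316 × 1.09 = 1.43444.
So the original mailing-list size was 2315 ÷ 1.43444 ≈ 1614.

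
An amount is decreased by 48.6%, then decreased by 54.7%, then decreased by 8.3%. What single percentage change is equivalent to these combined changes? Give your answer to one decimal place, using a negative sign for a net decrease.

-78.6%

The combined multiplier is 0.514 × 0.453 × 0.917 = 0.213516114.
That corresponds to a decrease of 78.6%.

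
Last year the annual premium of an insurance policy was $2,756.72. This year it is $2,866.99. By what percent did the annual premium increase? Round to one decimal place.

4.0%

Change: $2,866.99 − $2,756.72 = $110.27.
Relative to the original: $110.27 ÷ $2,756.72 ≈ 4.0%.
So the annual premium increased by 4.0%.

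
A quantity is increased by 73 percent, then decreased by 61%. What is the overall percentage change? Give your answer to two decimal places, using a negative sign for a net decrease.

The combined multiplier is 1.73 × 0.39 = 0.6747.
That corresponds to a decrease of 32.53%.

-32.53%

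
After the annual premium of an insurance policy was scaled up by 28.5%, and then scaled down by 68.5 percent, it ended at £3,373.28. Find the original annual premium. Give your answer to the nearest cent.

£8,333.72

Undoing the 68.5% decrease: £3,373.28 ÷ 0.315 ≈ £10708.825397.
Undoing the 28.5% increase: £10708.825397 ÷ 1.285 ≈ £8,333.72.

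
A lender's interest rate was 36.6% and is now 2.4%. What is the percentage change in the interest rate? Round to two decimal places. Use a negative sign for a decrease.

-93.44%

The change is 2.4 − 36.6 = -34.2 percentage points.
Relative to the original 36.6%, that is -34.2 ÷ 36.6 ≈ -93.44%.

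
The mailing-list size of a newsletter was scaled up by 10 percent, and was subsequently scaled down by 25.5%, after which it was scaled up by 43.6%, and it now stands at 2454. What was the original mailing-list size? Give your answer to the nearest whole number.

2085

Undoing the 43.6% increase: 2454 ÷ 1.436 ≈ 1708.913649.
Undoing the 25.5% decrease: 1708.913649 ÷ 0.745 ≈ 2293.843824.
Undoing the 10% increase: 2293.843824 ÷ 1.1 ≈ 2085.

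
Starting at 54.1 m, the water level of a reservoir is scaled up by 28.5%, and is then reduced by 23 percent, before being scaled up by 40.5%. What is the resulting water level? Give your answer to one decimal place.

75.2 m

Each change multiplies by a factor: 1.285 × 0.77 × 1.405 = 1.39017725.
54.1 × 1.39017725 = 75.208589225 ≈ 75.2.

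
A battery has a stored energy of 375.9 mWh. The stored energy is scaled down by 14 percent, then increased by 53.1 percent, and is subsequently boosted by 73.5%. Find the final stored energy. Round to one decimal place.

14% decrease: 375.9 × 0.86 = 323.274.
After the 53.1% increase: 323.274 × 1.531 = 494.932494.
Apply the 73.5% increase: 494.932494 × 1.735 = 858.70787709 ≈ 858.7.

858.7 mWh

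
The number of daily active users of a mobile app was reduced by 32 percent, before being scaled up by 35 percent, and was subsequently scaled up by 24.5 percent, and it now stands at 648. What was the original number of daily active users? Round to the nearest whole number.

Undoing the 24.5% increase: 648 ÷ 1.245 ≈ 520.481928.
Undoing the 35% increase: 520.481928 ÷ 1.35 ≈ 385.542169.
Undoing the 32% decrease: 385.542169 ÷ 0.68 ≈ 567.

567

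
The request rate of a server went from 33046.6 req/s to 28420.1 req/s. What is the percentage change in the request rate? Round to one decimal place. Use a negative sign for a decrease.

Change: 28420.1 − 33046.6 = -4626.5.
Relative to the original: -4626.5 ÷ 33046.6 ≈ -14.0%.

-14.0%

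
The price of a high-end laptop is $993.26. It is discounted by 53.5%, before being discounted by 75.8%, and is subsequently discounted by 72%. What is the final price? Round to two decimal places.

$31.30

53.5% decrease: $993.26 × 0.465 = $461.8659.
75.8% decrease: $461.8659 × 0.242 = $111.7715478.
Apply the 72% decrease: $111.7715478 × 0.28 = $31.296033384 ≈ $31.30.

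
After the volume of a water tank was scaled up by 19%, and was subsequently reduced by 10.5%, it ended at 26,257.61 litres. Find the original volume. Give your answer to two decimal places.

24,653.88 litres

The overall multiplier applied was 1.19 × 0.895 = 1.06505.
So the original volume was 26,257.61 ÷ 1.06505 ≈ 24,653.88 litres.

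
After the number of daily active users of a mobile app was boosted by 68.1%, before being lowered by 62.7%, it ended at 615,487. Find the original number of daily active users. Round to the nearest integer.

981,618

Undoing the 62.7% decrease: 615,487 ÷ 0.373 ≈ 1650099.19571.
Undoing the 68.1% increase: 1650099.19571 ÷ 1.681 ≈ 981,618.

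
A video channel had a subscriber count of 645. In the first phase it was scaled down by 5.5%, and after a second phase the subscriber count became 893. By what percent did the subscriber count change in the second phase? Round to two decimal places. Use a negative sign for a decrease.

After the first phase: 645 × 0.945 = 609.525.
Second-phase multiplier: 893 ÷ 609.525 ≈ 1.465075.
That is a change of 46.51%.

46.51%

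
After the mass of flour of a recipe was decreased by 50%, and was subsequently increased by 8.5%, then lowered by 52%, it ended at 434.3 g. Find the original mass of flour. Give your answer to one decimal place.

1,667.8 g

The overall multiplier applied was 0.5 × 1.085 × 0.48 = 0.2604.
So the original mass of flour was 434.3 ÷ 0.2604 ≈ 1,667.8 g.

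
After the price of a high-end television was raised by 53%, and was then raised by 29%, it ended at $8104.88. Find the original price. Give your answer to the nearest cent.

Undoing the 29% increase: $8104.88 ÷ 1.29 ≈ $6282.852713.
Undoing the 53% increase: $6282.852713 ÷ 1.53 ≈ $4106.44.

$4106.44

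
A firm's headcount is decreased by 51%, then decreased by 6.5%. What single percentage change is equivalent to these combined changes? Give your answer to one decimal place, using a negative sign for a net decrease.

The combined multiplier is 0.49 × 0.935 = 0.45815.
That corresponds to a decrease of 54.2%.

-54.2%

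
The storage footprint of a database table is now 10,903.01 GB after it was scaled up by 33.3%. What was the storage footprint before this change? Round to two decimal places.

The overall multiplier applied was 1.333.
So the original storage footprint was 10,903.01 ÷ 1.333 ≈ 8,179.30 GB.

8,179.30 GB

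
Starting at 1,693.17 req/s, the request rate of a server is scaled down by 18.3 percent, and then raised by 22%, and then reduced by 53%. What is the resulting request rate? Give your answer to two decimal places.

793.20 req/s

Each change multiplies by a factor: 0.817 × 1.22 × 0.47 = 0.4684678.
1,693.17 × 0.4684678 = 793.195624926 ≈ 793.20.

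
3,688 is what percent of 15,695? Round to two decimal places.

23.50%

3,688 ÷ 15,695 ≈ 23.50%.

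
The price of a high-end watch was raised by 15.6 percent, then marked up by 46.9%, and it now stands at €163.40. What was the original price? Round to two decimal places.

Undoing the 46.9% increase: €163.40 ÷ 1.469 ≈ €111.232131.
Undoing the 15.6% increase: €111.232131 ÷ 1.156 ≈ €96.22.

€96.22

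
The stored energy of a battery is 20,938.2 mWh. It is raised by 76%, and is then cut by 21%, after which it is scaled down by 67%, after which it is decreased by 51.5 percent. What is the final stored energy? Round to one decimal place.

After the 76% increase: 20,938.2 × 1.76 = 36851.232.
21% decrease: 36851.232 × 0.79 = 29112.47328.
67% decrease: 29112.47328 × 0.33 = 9607.1161824.
After the 51.5% decrease: 9607.1161824 × 0.485 = 4659.451348464 ≈ 4,659.5.

4,659.5 mWh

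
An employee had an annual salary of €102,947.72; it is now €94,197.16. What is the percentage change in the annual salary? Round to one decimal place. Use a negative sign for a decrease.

-8.5%

Change: €94,197.16 − €102,947.72 = -€8,750.56.
Relative to the original: -€8,750.56 ÷ €102,947.72 ≈ -8.5%.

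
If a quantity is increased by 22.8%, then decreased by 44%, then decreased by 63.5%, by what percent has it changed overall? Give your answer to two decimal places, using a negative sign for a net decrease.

-74.90%

The combined multiplier is 1.228 × 0.56 × 0.365 = 0.2510032.
That corresponds to a decrease of 74.90%.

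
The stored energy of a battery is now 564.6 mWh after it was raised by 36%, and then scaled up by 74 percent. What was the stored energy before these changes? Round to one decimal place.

238.6 mWh

The overall multiplier applied was 1.36 × 1.74 = 2.3664.
So the original stored energy was 564.6 ÷ 2.3664 ≈ 238.6 mWh.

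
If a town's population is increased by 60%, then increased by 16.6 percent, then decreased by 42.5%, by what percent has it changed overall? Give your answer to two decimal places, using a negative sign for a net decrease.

7.27%

A 60% increase multiplies by 1.6.
Then a 16.6% increase: 1.6 × 1.166 = 1.8656.
Then a 42.5% decrease: 1.8656 × 0.575 = 1.07272.
Overall factor 1.07272, i.e. 7.27%.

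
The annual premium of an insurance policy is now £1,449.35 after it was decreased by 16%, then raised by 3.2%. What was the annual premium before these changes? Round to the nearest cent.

£1,671.92

The overall multiplier applied was 0.84 × 1.032 = 0.86688.
So the original annual premium was £1,449.35 ÷ 0.86688 ≈ £1,671.92.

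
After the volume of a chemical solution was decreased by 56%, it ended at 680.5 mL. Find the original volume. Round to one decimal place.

1546.6 mL

The overall multiplier applied was 0.44.
So the original volume was 680.5 ÷ 0.44 ≈ 1546.6 mL.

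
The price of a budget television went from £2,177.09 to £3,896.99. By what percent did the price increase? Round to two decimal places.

Change: £3,896.99 − £2,177.09 = £1,719.90.
Relative to the original: £1,719.90 ÷ £2,177.09 ≈ 79.00%.
So the price increased by 79.00%.

79.00%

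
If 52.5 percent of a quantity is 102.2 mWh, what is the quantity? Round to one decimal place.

194.7 mWh

102.2 mWh ÷ 0.525 ≈ 194.7 mWh.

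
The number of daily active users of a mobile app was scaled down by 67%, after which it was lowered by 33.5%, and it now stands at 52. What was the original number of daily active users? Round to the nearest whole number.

237

The overall multiplier applied was 0.33 × 0.665 = 0.21945.
So the original number of daily active users was 52 ÷ 0.21945 ≈ 237.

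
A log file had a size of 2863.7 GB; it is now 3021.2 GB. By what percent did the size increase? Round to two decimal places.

Change: 3021.2 − 2863.7 = 157.5.
Relative to the original: 157.5 ÷ 2863.7 ≈ 5.50%.
So the size increased by 5.50%.

5.50%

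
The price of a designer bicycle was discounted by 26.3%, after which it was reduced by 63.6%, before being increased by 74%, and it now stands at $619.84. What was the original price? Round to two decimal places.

$1,327.89

Undoing the 74% increase: $619.84 ÷ 1.74 ≈ $356.229885.
Undoing the 63.6% decrease: $356.229885 ÷ 0.364 ≈ $978.65353.
Undoing the 26.3% decrease: $978.65353 ÷ 0.737 ≈ $1,327.89.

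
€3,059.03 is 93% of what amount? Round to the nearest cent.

€3,059.03 ÷ 0.93 ≈ €3,289.28.

€3,289.28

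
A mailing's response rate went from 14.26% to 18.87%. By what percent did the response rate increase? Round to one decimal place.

32.3%

The change is 18.87 − 14.26 = 4.61 percentage points.
Relative to the original 14.26%, that is 4.61 ÷ 14.26 ≈ 32.3%.
So the response rate rose by 32.3%.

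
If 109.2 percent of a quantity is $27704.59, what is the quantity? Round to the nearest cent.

$25370.50

$27704.59 ÷ 1.092 ≈ $25370.50.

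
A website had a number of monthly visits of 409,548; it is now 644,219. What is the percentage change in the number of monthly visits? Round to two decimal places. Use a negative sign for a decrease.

57.30%

Change: 644,219 − 409,548 = 234,671.
Relative to the original: 234,671 ÷ 409,548 ≈ 57.30%.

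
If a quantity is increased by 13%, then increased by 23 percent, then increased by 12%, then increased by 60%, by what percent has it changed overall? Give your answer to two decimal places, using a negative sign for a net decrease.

149.07%

The combined multiplier is 1.13 × 1.23 × 1.12 × 1.6 = 2.4907008.
That corresponds to an increase of 149.07%.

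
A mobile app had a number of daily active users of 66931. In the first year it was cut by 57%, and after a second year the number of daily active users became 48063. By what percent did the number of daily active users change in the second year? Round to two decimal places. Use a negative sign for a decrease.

67.00%

After the first year: 66931 × 0.43 = 28780.33.
Second-year multiplier: 48063 ÷ 28780.33 ≈ 1.669995.
That is a change of 67.00%.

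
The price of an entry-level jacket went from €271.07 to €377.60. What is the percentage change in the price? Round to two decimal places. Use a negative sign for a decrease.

Change: €377.60 − €271.07 = €106.53.
Relative to the original: €106.53 ÷ €271.07 ≈ 39.30%.

39.30%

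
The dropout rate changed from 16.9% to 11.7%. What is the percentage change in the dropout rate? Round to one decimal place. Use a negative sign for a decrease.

The change is 11.7 − 16.9 = -5.2 percentage points.
Relative to the original 16.9%, that is -5.2 ÷ 16.9 ≈ -30.8%.

-30.8%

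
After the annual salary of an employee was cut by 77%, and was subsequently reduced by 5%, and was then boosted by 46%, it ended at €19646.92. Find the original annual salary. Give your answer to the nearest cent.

Undoing the 46% increase: €19646.92 ÷ 1.46 ≈ €13456.794521.
Undoing the 5% decrease: €13456.794521 ÷ 0.95 ≈ €14165.046864.
Undoing the 77% decrease: €14165.046864 ÷ 0.23 ≈ €61587.16.

€61587.16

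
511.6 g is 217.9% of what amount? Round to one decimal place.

234.8 g

511.6 g ÷ 2.179 ≈ 234.8 g.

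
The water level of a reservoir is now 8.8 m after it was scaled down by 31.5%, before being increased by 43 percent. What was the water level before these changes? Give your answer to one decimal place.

Undoing the 43% increase: 8.8 ÷ 1.43 ≈ 6.153846.
Undoing the 31.5% decrease: 6.153846 ÷ 0.685 ≈ 9.0 m.

9.0 m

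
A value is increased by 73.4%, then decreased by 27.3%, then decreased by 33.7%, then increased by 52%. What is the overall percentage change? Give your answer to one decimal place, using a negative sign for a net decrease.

27.0%

The combined multiplier is 1.734 × 0.727 × 0.663 × 1.52 = 1.27040039568.
That corresponds to an increase of 27.0%.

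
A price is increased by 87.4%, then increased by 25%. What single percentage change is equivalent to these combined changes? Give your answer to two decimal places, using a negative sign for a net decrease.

The combined multiplier is 1.874 × 1.25 = 2.3425.
That corresponds to an increase of 134.25%.

134.25%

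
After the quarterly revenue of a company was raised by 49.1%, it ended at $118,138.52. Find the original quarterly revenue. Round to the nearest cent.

The overall multiplier applied was 1.491.
So the original quarterly revenue was $118,138.52 ÷ 1.491 ≈ $79,234.42.

$79,234.42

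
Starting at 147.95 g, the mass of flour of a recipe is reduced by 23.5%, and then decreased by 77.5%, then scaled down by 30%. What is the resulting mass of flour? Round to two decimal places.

23.5% decrease: 147.95 × 0.765 = 113.18175.
Apply the 77.5% decrease: 113.18175 × 0.225 = 25.46589375.
30% decrease: 25.46589375 × 0.7 = 17.826125625 ≈ 17.83.

17.83 g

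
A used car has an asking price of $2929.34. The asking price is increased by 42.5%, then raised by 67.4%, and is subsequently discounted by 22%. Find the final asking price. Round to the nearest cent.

$5450.48

Each change multiplies by a factor: 1.425 × 1.674 × 0.78 = 1.860651.
$2929.34 × 1.860651 = $5450.47940034 ≈ $5450.48.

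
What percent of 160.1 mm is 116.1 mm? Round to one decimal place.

116.1 mm ÷ 160.1 mm ≈ 72.5%.

72.5%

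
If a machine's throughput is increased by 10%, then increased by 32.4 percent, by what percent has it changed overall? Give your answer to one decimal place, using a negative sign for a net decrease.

The combined multiplier is 1.1 × 1.324 = 1.4564.
That corresponds to an increase of 45.6%.

45.6%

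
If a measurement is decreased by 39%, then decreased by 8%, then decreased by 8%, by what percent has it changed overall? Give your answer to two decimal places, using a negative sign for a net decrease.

-48.37%

The combined multiplier is 0.61 × 0.92 × 0.92 = 0.516304.
That corresponds to a decrease of 48.37%.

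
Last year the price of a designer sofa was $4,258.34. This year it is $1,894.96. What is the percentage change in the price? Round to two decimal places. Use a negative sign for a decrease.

Change: $1,894.96 − $4,258.34 = -$2,363.38.
Relative to the original: -$2,363.38 ÷ $4,258.34 ≈ -55.50%.

-55.50%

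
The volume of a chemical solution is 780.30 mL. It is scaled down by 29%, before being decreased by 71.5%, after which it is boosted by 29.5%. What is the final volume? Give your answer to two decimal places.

204.47 mL

After the 29% decrease: 780.30 × 0.71 = 554.013.
Apply the 71.5% decrease: 554.013 × 0.285 = 157.893705.
Apply the 29.5% increase: 157.893705 × 1.295 = 204.472347975 ≈ 204.47.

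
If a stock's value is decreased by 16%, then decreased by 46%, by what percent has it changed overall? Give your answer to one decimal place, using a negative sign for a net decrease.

-54.6%

A 16% decrease multiplies by 0.84.
Then a 46% decrease: 0.84 × 0.54 = 0.4536.
Overall factor 0.4536, i.e. -54.6%.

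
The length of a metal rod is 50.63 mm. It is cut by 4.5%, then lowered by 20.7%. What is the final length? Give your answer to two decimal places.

4.5% decrease: 50.63 × 0.955 = 48.35165.
After the 20.7% decrease: 48.35165 × 0.793 = 38.34285845 ≈ 38.34.

38.34 mm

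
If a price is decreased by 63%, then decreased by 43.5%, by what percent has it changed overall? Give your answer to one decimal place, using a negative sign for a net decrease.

A 63% decrease multiplies by 0.37.
Then a 43.5% decrease: 0.37 × 0.565 = 0.20905.
Overall factor 0.20905, i.e. -79.1%.

-79.1%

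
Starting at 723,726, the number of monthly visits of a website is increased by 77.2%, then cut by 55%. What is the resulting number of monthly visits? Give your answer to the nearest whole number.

After the 77.2% increase: 723,726 × 1.772 = 1282442.472.
After the 55% decrease: 1282442.472 × 0.45 = 577099.1124 ≈ 577,099.

577,099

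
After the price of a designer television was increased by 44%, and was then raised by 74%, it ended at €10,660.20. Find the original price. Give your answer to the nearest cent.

The overall multiplier applied was 1.44 × 1.74 = 2.5056.
So the original price was €10,660.20 ÷ 2.5056 ≈ €4,254.55.

€4,254.55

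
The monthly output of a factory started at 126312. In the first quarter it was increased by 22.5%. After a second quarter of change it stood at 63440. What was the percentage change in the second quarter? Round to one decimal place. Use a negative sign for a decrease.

-59.0%

After the first quarter: 126312 × 1.225 = 154732.2.
Second-quarter multiplier: 63440 ÷ 154732.2 ≈ 0.41.
That is a change of -59.0%.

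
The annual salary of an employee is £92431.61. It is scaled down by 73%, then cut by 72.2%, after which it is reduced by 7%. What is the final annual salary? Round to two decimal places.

73% decrease: £92431.61 × 0.27 = £24956.5347.
After the 72.2% decrease: £24956.5347 × 0.278 = £6937.9166466.
7% decrease: £6937.9166466 × 0.93 = £6452.262481338 ≈ £6452.26.

£6452.26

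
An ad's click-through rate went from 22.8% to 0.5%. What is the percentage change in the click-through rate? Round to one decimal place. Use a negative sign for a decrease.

The change is 0.5 − 22.8 = -22.3 percentage points.
Relative to the original 22.8%, that is -22.3 ÷ 22.8 ≈ -97.8%.

-97.8%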